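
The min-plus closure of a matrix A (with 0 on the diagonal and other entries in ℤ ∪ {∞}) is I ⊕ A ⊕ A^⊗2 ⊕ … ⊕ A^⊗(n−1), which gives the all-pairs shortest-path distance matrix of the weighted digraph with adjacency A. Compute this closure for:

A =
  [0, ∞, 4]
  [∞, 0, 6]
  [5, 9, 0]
Closure =
  [0, 13, 4]
  [11, 0, 6]
  [5, 9, 0]

This is the Floyd-Warshall all-pairs shortest-path computation. For each intermediate vertex k = 0, 1, …, 2, update dist[i][j] ← min(dist[i][j], dist[i][k] + dist[k][j]). The final matrix gives, for each (i, j), the minimum total weight of any directed path from i to j (possibly empty when i = j).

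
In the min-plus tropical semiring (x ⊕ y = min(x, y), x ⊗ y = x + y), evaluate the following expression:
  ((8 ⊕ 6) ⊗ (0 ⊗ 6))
((8 ⊕ 6) ⊗ (0 ⊗ 6)) = 12

Expand innermost to outermost. Recall ⊕ takes the minimum of its arguments and ⊗ takes their sum. Working out the expression ((8 ⊕ 6) ⊗ (0 ⊗ 6)) gives 12.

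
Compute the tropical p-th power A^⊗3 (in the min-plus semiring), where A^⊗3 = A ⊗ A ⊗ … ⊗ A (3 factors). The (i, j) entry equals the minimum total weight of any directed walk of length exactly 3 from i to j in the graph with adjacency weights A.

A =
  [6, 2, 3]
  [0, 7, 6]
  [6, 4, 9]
A^⊗3 =
  [7, 4, 5]
  [2, 7, 8]
  [8, 6, 7]

Each entry (A^⊗3)_ij equals the minimum over all length-3 walks i = v_0 → v_1 → … → v_3 = j of Σ_t A[v_t][v_{t+1}]. For example, for (i, j) = (0, 2) we minimise over 9 possible intermediate vertex sequences; the minimum is 5, attained along the walk 0 → 1 → 0 → 2.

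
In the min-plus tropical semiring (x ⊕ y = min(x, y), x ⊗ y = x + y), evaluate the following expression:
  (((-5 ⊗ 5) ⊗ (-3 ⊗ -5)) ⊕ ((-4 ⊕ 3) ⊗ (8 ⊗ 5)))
(((-5 ⊗ 5) ⊗ (-3 ⊗ -5)) ⊕ ((-4 ⊕ 3) ⊗ (8 ⊗ 5))) = -8

Expand innermost to outermost. Recall ⊕ takes the minimum of its arguments and ⊗ takes their sum. Working out the expression (((-5 ⊗ 5) ⊗ (-3 ⊗ -5)) ⊕ ((-4 ⊕ 3) ⊗ (8 ⊗ 5))) gives -8.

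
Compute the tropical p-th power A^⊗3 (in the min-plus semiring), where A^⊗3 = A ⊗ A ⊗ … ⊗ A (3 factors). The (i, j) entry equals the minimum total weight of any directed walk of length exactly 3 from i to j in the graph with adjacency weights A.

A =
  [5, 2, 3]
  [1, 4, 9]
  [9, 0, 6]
A^⊗3 =
  [4, 5, 6]
  [4, 4, 8]
  [5, 3, 4]

Each entry (A^⊗3)_ij equals the minimum over all length-3 walks i = v_0 → v_1 → … → v_3 = j of Σ_t A[v_t][v_{t+1}]. For example, for (i, j) = (0, 2) we minimise over 9 possible intermediate vertex sequences; the minimum is 6, attained along the walk 0 → 1 → 0 → 2.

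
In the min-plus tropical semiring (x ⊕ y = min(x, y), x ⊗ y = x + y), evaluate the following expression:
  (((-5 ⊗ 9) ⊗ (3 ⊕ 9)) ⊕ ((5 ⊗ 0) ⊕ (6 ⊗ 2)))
(((-5 ⊗ 9) ⊗ (3 ⊕ 9)) ⊕ ((5 ⊗ 0) ⊕ (6 ⊗ 2))) = 5

Expand innermost to outermost. Recall ⊕ takes the minimum of its arguments and ⊗ takes their sum. Working out the expression (((-5 ⊗ 9) ⊗ (3 ⊕ 9)) ⊕ ((5 ⊗ 0) ⊕ (6 ⊗ 2))) gives 5.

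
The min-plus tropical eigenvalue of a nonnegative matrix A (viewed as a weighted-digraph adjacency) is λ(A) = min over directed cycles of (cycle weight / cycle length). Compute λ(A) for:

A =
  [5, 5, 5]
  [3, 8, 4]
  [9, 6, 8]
λ(A) = 4

Enumerate directed cycles and compute their means (weight / length). Sample:
  cycle 0 → 0: weight = 5, length = 1, mean = 5/1 ≈ 5.000
  cycle 1 → 1: weight = 8, length = 1, mean = 8/1 ≈ 8.000
  cycle 2 → 2: weight = 8, length = 1, mean = 8/1 ≈ 8.000
  cycle 0 → 1 → 0: weight = 8, length = 2, mean = 8/2 ≈ 4.000
  cycle 0 → 2 → 0: weight = 14, length = 2, mean = 14/2 ≈ 7.000
  cycle 1 → 0 → 1: weight = 8, length = 2, mean = 8/2 ≈ 4.000
Minimum mean = 4.000, attained e.g. along the cycle 0 → 1 → 0 with weight 8 and length 2. So λ(A) = 8/2 = 4.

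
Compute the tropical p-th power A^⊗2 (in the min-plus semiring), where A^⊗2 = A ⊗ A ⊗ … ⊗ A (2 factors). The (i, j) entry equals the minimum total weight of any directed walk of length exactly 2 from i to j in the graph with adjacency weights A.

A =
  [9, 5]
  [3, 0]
A^⊗2 =
  [8, 5]
  [3, 0]

Each entry (A^⊗2)_ij equals the minimum over all length-2 walks i = v_0 → v_1 → … → v_2 = j of Σ_t A[v_t][v_{t+1}]. For example, for (i, j) = (0, 1) we minimise over 2 possible intermediate vertex sequences; the minimum is 5, attained along the walk 0 → 1 → 1.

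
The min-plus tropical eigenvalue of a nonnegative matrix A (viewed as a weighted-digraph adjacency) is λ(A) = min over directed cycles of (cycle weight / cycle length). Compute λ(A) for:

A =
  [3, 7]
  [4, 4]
λ(A) = 3

Enumerate directed cycles and compute their means (weight / length). Sample:
  cycle 0 → 0: weight = 3, length = 1, mean = 3/1 ≈ 3.000
  cycle 1 → 1: weight = 4, length = 1, mean = 4/1 ≈ 4.000
  cycle 0 → 1 → 0: weight = 11, length = 2, mean = 11/2 ≈ 5.500
  cycle 1 → 0 → 1: weight = 11, length = 2, mean = 11/2 ≈ 5.500
Minimum mean = 3.000, attained e.g. along the cycle 0 → 0 with weight 3 and length 1. So λ(A) = 3/1 = 3.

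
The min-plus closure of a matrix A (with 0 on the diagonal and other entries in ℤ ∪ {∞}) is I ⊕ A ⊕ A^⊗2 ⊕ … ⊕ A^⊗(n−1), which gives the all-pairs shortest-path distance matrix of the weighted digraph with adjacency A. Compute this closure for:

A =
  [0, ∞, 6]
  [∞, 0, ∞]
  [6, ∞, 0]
Closure =
  [0, ∞, 6]
  [∞, 0, ∞]
  [6, ∞, 0]

This is the Floyd-Warshall all-pairs shortest-path computation. For each intermediate vertex k = 0, 1, …, 2, update dist[i][j] ← min(dist[i][j], dist[i][k] + dist[k][j]). The final matrix gives, for each (i, j), the minimum total weight of any directed path from i to j (possibly empty when i = j).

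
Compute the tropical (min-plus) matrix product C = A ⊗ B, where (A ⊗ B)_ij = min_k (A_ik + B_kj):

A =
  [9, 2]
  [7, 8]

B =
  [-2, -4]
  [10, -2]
A ⊗ B =
  [7, 0]
  [5, 3]

Apply the min-plus product entry-by-entry:
  C[0][0] = min over k of (A[0][0] + B[0][0] = 9 + -2 = 7, A[0][1] + B[1][0] = 2 + 10 = 12) = 7 (attained at k = 0)
  C[0][1] = min over k of (A[0][0] + B[0][1] = 9 + -4 = 5, A[0][1] + B[1][1] = 2 + -2 = 0) = 0 (attained at k = 1)
  C[1][0] = min over k of (A[1][0] + B[0][0] = 7 + -2 = 5, A[1][1] + B[1][0] = 8 + 10 = 18) = 5 (attained at k = 0)
  C[1][1] = min over k of (A[1][0] + B[0][1] = 7 + -4 = 3, A[1][1] + B[1][1] = 8 + -2 = 6) = 3 (attained at k = 0)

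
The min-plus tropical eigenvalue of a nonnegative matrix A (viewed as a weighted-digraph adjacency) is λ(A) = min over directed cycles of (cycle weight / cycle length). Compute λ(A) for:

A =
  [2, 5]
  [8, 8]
λ(A) = 2

Enumerate directed cycles and compute their means (weight / length). Sample:
  cycle 0 → 0: weight = 2, length = 1, mean = 2/1 ≈ 2.000
  cycle 1 → 1: weight = 8, length = 1, mean = 8/1 ≈ 8.000
  cycle 0 → 1 → 0: weight = 13, length = 2, mean = 13/2 ≈ 6.500
  cycle 1 → 0 → 1: weight = 13, length = 2, mean = 13/2 ≈ 6.500
Minimum mean = 2.000, attained e.g. along the cycle 0 → 0 with weight 2 and length 1. So λ(A) = 2/1 = 2.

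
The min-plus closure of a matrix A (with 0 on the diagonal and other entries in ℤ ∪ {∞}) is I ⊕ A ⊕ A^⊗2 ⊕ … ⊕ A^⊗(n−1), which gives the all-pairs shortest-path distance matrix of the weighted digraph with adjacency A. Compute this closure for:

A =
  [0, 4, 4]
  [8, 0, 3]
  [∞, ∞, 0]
Closure =
  [0, 4, 4]
  [8, 0, 3]
  [∞, ∞, 0]

This is the Floyd-Warshall all-pairs shortest-path computation. For each intermediate vertex k = 0, 1, …, 2, update dist[i][j] ← min(dist[i][j], dist[i][k] + dist[k][j]). The final matrix gives, for each (i, j), the minimum total weight of any directed path from i to j (possibly empty when i = j).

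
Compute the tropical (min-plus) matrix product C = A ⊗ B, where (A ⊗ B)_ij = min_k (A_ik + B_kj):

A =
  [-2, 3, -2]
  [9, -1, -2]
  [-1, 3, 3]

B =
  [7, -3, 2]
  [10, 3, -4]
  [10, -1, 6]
A ⊗ B =
  [5, -5, -1]
  [8, -3, -5]
  [6, -4, -1]

Apply the min-plus product entry-by-entry:
  C[0][0] = min over k of (A[0][0] + B[0][0] = -2 + 7 = 5, A[0][1] + B[1][0] = 3 + 10 = 13, A[0][2] + B[2][0] = -2 + 10 = 8) = 5 (attained at k = 0)
  C[0][1] = min over k of (A[0][0] + B[0][1] = -2 + -3 = -5, A[0][1] + B[1][1] = 3 + 3 = 6, A[0][2] + B[2][1] = -2 + -1 = -3) = -5 (attained at k = 0)
  C[0][2] = min over k of (A[0][0] + B[0][2] = -2 + 2 = 0, A[0][1] + B[1][2] = 3 + -4 = -1, A[0][2] + B[2][2] = -2 + 6 = 4) = -1 (attained at k = 1)
  C[1][0] = min over k of (A[1][0] + B[0][0] = 9 + 7 = 16, A[1][1] + B[1][0] = -1 + 10 = 9, A[1][2] + B[2][0] = -2 + 10 = 8) = 8 (attained at k = 2)
  C[1][1] = min over k of (A[1][0] + B[0][1] = 9 + -3 = 6, A[1][1] + B[1][1] = -1 + 3 = 2, A[1][2] + B[2][1] = -2 + -1 = -3) = -3 (attained at k = 2)
  C[1][2] = min over k of (A[1][0] + B[0][2] = 9 + 2 = 11, A[1][1] + B[1][2] = -1 + -4 = -5, A[1][2] + B[2][2] = -2 + 6 = 4) = -5 (attained at k = 1)
  C[2][0] = min over k of (A[2][0] + B[0][0] = -1 + 7 = 6, A[2][1] + B[1][0] = 3 + 10 = 13, A[2][2] + B[2][0] = 3 + 10 = 13) = 6 (attained at k = 0)
  C[2][1] = min over k of (A[2][0] + B[0][1] = -1 + -3 = -4, A[2][1] + B[1][1] = 3 + 3 = 6, A[2][2] + B[2][1] = 3 + -1 = 2) = -4 (attained at k = 0)
  C[2][2] = min over k of (A[2][0] + B[0][2] = -1 + 2 = 1, A[2][1] + B[1][2] = 3 + -4 = -1, A[2][2] + B[2][2] = 3 + 6 = 9) = -1 (attained at k = 1)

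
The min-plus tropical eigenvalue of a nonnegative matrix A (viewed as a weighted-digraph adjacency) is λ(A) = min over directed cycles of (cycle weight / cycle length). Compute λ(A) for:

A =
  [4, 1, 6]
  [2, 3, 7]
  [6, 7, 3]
λ(A) = 3/2

Enumerate directed cycles and compute their means (weight / length). Sample:
  cycle 0 → 0: weight = 4, length = 1, mean = 4/1 ≈ 4.000
  cycle 1 → 1: weight = 3, length = 1, mean = 3/1 ≈ 3.000
  cycle 2 → 2: weight = 3, length = 1, mean = 3/1 ≈ 3.000
  cycle 0 → 1 → 0: weight = 3, length = 2, mean = 3/2 ≈ 1.500
  cycle 0 → 2 → 0: weight = 12, length = 2, mean = 12/2 ≈ 6.000
  cycle 1 → 0 → 1: weight = 3, length = 2, mean = 3/2 ≈ 1.500
Minimum mean = 1.500, attained e.g. along the cycle 0 → 1 → 0 with weight 3 and length 2. So λ(A) = 3/2 = 3/2.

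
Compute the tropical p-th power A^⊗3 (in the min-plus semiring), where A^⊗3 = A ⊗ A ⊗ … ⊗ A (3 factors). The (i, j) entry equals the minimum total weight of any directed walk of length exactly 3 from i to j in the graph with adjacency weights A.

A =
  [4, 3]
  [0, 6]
A^⊗3 =
  [7, 6]
  [3, 7]

Each entry (A^⊗3)_ij equals the minimum over all length-3 walks i = v_0 → v_1 → … → v_3 = j of Σ_t A[v_t][v_{t+1}]. For example, for (i, j) = (0, 1) we minimise over 4 possible intermediate vertex sequences; the minimum is 6, attained along the walk 0 → 1 → 0 → 1.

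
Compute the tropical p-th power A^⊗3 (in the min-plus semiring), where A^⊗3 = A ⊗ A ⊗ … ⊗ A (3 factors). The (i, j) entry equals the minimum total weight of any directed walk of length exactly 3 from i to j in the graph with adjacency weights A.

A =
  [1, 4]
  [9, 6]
A^⊗3 =
  [3, 6]
  [11, 14]

Each entry (A^⊗3)_ij equals the minimum over all length-3 walks i = v_0 → v_1 → … → v_3 = j of Σ_t A[v_t][v_{t+1}]. For example, for (i, j) = (0, 1) we minimise over 4 possible intermediate vertex sequences; the minimum is 6, attained along the walk 0 → 0 → 0 → 1.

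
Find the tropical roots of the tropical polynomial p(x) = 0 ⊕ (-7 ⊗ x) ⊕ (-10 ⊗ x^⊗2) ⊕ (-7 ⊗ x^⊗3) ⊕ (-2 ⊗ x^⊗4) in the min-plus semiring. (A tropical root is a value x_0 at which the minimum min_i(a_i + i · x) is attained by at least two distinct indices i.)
Roots: {-5, -3, 3, 7}

Each tropical root is a break point of the lower envelope of the lines y = a_i + i · x (there are 5 lines, with slopes 0, 1, ..., 4). Only the lines that attain the minimum somewhere contribute to roots; other lines are dominated. Here the surviving (envelope) indices are i = 4, i = 3, i = 2, i = 1, i = 0.
Intersections between consecutive envelope lines give the roots: for adjacent envelope indices i < j the intersection is x = (a_i − a_j) / (j − i). Reading off the sorted break points: {-5, -3, 3, 7}.
Verification: at each break x_0, at least two indices attain the minimum of min_i(a_i + i · x_0).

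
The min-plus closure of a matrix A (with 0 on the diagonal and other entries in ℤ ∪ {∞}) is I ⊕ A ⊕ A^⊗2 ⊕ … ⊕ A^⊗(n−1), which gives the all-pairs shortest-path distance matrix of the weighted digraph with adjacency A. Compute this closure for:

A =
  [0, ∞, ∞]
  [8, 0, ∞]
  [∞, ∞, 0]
Closure =
  [0, ∞, ∞]
  [8, 0, ∞]
  [∞, ∞, 0]

This is the Floyd-Warshall all-pairs shortest-path computation. For each intermediate vertex k = 0, 1, …, 2, update dist[i][j] ← min(dist[i][j], dist[i][k] + dist[k][j]). The final matrix gives, for each (i, j), the minimum total weight of any directed path from i to j (possibly empty when i = j).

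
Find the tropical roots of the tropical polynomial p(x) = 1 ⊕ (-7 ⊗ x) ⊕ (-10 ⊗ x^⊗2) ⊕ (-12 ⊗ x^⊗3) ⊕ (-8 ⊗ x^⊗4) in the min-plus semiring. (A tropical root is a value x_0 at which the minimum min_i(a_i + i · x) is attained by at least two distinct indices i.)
Roots: {-4, 2, 3, 8}

Each tropical root is a break point of the lower envelope of the lines y = a_i + i · x (there are 5 lines, with slopes 0, 1, ..., 4). Only the lines that attain the minimum somewhere contribute to roots; other lines are dominated. Here the surviving (envelope) indices are i = 4, i = 3, i = 2, i = 1, i = 0.
Intersections between consecutive envelope lines give the roots: for adjacent envelope indices i < j the intersection is x = (a_i − a_j) / (j − i). Reading off the sorted break points: {-4, 2, 3, 8}.
Verification: at each break x_0, at least two indices attain the minimum of min_i(a_i + i · x_0).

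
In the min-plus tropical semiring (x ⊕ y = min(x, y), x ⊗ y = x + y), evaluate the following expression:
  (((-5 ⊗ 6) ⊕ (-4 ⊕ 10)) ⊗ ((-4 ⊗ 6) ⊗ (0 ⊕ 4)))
(((-5 ⊗ 6) ⊕ (-4 ⊕ 10)) ⊗ ((-4 ⊗ 6) ⊗ (0 ⊕ 4))) = -2

Expand innermost to outermost. Recall ⊕ takes the minimum of its arguments and ⊗ takes their sum. Working out the expression (((-5 ⊗ 6) ⊕ (-4 ⊕ 10)) ⊗ ((-4 ⊗ 6) ⊗ (0 ⊕ 4))) gives -2.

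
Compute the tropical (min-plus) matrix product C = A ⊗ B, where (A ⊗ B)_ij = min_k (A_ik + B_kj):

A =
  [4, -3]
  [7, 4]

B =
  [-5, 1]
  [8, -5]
A ⊗ B =
  [-1, -8]
  [2, -1]

Apply the min-plus product entry-by-entry:
  C[0][0] = min over k of (A[0][0] + B[0][0] = 4 + -5 = -1, A[0][1] + B[1][0] = -3 + 8 = 5) = -1 (attained at k = 0)
  C[0][1] = min over k of (A[0][0] + B[0][1] = 4 + 1 = 5, A[0][1] + B[1][1] = -3 + -5 = -8) = -8 (attained at k = 1)
  C[1][0] = min over k of (A[1][0] + B[0][0] = 7 + -5 = 2, A[1][1] + B[1][0] = 4 + 8 = 12) = 2 (attained at k = 0)
  C[1][1] = min over k of (A[1][0] + B[0][1] = 7 + 1 = 8, A[1][1] + B[1][1] = 4 + -5 = -1) = -1 (attained at k = 1)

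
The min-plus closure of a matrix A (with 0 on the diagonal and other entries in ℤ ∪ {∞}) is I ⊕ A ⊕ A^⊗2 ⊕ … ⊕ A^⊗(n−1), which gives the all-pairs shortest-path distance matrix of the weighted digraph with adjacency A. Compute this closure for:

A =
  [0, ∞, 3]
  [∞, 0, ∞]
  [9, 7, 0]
Closure =
  [0, 10, 3]
  [∞, 0, ∞]
  [9, 7, 0]

This is the Floyd-Warshall all-pairs shortest-path computation. For each intermediate vertex k = 0, 1, …, 2, update dist[i][j] ← min(dist[i][j], dist[i][k] + dist[k][j]). The final matrix gives, for each (i, j), the minimum total weight of any directed path from i to j (possibly empty when i = j).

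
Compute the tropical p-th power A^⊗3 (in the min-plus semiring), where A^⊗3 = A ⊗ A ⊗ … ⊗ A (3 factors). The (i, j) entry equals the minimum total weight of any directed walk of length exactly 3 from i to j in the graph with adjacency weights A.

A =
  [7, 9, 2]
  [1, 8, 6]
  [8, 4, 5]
A^⊗3 =
  [7, 11, 12]
  [11, 7, 8]
  [10, 14, 7]

Each entry (A^⊗3)_ij equals the minimum over all length-3 walks i = v_0 → v_1 → … → v_3 = j of Σ_t A[v_t][v_{t+1}]. For example, for (i, j) = (0, 2) we minimise over 9 possible intermediate vertex sequences; the minimum is 12, attained along the walk 0 → 1 → 0 → 2.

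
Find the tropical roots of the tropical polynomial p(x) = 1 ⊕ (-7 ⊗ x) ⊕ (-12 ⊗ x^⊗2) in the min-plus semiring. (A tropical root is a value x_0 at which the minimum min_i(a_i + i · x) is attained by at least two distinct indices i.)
Roots: {5, 8}

Each tropical root is a break point of the lower envelope of the lines y = a_i + i · x (there are 3 lines, with slopes 0, 1, ..., 2). Only the lines that attain the minimum somewhere contribute to roots; other lines are dominated. Here the surviving (envelope) indices are i = 2, i = 1, i = 0.
Intersections between consecutive envelope lines give the roots: for adjacent envelope indices i < j the intersection is x = (a_i − a_j) / (j − i). Reading off the sorted break points: {5, 8}.
Verification: at each break x_0, at least two indices attain the minimum of min_i(a_i + i · x_0).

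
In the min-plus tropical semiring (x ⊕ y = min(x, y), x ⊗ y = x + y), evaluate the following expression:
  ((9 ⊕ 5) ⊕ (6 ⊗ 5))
((9 ⊕ 5) ⊕ (6 ⊗ 5)) = 5

Expand innermost to outermost. Recall ⊕ takes the minimum of its arguments and ⊗ takes their sum. Working out the expression ((9 ⊕ 5) ⊕ (6 ⊗ 5)) gives 5.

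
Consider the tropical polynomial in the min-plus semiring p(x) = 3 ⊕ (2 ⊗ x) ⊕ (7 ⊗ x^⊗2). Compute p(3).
p(3) = 3

A tropical monomial a ⊗ x^⊗i evaluates to a + i · x. Evaluating each term at x = 3:
  Term 0 contributes 3 + 0 · 3 = 3
  Term 1 contributes 2 + 1 · 3 = 5
  Term 2 contributes 7 + 2 · 3 = 13
p(3) = ⊕ of these = min[3, 5, 13] = 3.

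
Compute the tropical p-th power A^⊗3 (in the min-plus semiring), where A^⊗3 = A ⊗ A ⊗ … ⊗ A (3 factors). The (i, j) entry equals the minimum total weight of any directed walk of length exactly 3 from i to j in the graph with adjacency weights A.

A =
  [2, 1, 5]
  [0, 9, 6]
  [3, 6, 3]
A^⊗3 =
  [3, 2, 6]
  [1, 3, 7]
  [4, 6, 9]

Each entry (A^⊗3)_ij equals the minimum over all length-3 walks i = v_0 → v_1 → … → v_3 = j of Σ_t A[v_t][v_{t+1}]. For example, for (i, j) = (0, 2) we minimise over 9 possible intermediate vertex sequences; the minimum is 6, attained along the walk 0 → 1 → 0 → 2.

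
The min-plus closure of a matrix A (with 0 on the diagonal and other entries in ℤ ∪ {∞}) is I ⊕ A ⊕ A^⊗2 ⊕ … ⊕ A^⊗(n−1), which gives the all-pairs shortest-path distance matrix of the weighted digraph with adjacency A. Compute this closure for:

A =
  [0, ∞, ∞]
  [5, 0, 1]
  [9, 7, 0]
Closure =
  [0, ∞, ∞]
  [5, 0, 1]
  [9, 7, 0]

This is the Floyd-Warshall all-pairs shortest-path computation. For each intermediate vertex k = 0, 1, …, 2, update dist[i][j] ← min(dist[i][j], dist[i][k] + dist[k][j]). The final matrix gives, for each (i, j), the minimum total weight of any directed path from i to j (possibly empty when i = j).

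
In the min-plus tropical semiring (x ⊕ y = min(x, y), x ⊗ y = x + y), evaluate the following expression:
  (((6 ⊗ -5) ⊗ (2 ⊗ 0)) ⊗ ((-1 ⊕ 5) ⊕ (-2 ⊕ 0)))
(((6 ⊗ -5) ⊗ (2 ⊗ 0)) ⊗ ((-1 ⊕ 5) ⊕ (-2 ⊕ 0))) = 1

Expand innermost to outermost. Recall ⊕ takes the minimum of its arguments and ⊗ takes their sum. Working out the expression (((6 ⊗ -5) ⊗ (2 ⊗ 0)) ⊗ ((-1 ⊕ 5) ⊕ (-2 ⊕ 0))) gives 1.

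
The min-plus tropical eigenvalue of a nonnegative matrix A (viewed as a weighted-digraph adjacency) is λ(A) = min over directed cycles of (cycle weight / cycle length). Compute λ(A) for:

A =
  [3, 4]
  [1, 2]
λ(A) = 2

Enumerate directed cycles and compute their means (weight / length). Sample:
  cycle 0 → 0: weight = 3, length = 1, mean = 3/1 ≈ 3.000
  cycle 1 → 1: weight = 2, length = 1, mean = 2/1 ≈ 2.000
  cycle 0 → 1 → 0: weight = 5, length = 2, mean = 5/2 ≈ 2.500
  cycle 1 → 0 → 1: weight = 5, length = 2, mean = 5/2 ≈ 2.500
Minimum mean = 2.000, attained e.g. along the cycle 1 → 1 with weight 2 and length 1. So λ(A) = 2/1 = 2.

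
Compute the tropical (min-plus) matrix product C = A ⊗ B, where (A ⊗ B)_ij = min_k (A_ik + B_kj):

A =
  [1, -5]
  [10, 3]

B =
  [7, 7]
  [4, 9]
A ⊗ B =
  [-1, 4]
  [7, 12]

Apply the min-plus product entry-by-entry:
  C[0][0] = min over k of (A[0][0] + B[0][0] = 1 + 7 = 8, A[0][1] + B[1][0] = -5 + 4 = -1) = -1 (attained at k = 1)
  C[0][1] = min over k of (A[0][0] + B[0][1] = 1 + 7 = 8, A[0][1] + B[1][1] = -5 + 9 = 4) = 4 (attained at k = 1)
  C[1][0] = min over k of (A[1][0] + B[0][0] = 10 + 7 = 17, A[1][1] + B[1][0] = 3 + 4 = 7) = 7 (attained at k = 1)
  C[1][1] = min over k of (A[1][0] + B[0][1] = 10 + 7 = 17, A[1][1] + B[1][1] = 3 + 9 = 12) = 12 (attained at k = 1)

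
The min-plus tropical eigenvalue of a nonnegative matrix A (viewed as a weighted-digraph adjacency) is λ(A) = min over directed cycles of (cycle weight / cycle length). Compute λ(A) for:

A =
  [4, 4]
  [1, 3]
λ(A) = 5/2

Enumerate directed cycles and compute their means (weight / length). Sample:
  cycle 0 → 0: weight = 4, length = 1, mean = 4/1 ≈ 4.000
  cycle 1 → 1: weight = 3, length = 1, mean = 3/1 ≈ 3.000
  cycle 0 → 1 → 0: weight = 5, length = 2, mean = 5/2 ≈ 2.500
  cycle 1 → 0 → 1: weight = 5, length = 2, mean = 5/2 ≈ 2.500
Minimum mean = 2.500, attained e.g. along the cycle 0 → 1 → 0 with weight 5 and length 2. So λ(A) = 5/2 = 5/2.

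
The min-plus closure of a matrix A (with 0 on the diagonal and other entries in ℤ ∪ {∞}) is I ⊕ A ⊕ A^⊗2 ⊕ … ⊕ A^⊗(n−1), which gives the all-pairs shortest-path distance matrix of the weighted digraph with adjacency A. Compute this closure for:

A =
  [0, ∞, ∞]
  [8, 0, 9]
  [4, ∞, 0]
Closure =
  [0, ∞, ∞]
  [8, 0, 9]
  [4, ∞, 0]

This is the Floyd-Warshall all-pairs shortest-path computation. For each intermediate vertex k = 0, 1, …, 2, update dist[i][j] ← min(dist[i][j], dist[i][k] + dist[k][j]). The final matrix gives, for each (i, j), the minimum total weight of any directed path from i to j (possibly empty when i = j).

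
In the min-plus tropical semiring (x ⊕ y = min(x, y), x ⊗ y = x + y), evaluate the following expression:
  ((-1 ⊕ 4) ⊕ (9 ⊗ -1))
((-1 ⊕ 4) ⊕ (9 ⊗ -1)) = -1

Expand innermost to outermost. Recall ⊕ takes the minimum of its arguments and ⊗ takes their sum. Working out the expression ((-1 ⊕ 4) ⊕ (9 ⊗ -1)) gives -1.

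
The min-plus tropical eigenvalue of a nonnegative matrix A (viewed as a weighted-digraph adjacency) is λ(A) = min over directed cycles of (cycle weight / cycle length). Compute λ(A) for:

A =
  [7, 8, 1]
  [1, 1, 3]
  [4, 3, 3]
λ(A) = 1

Enumerate directed cycles and compute their means (weight / length). Sample:
  cycle 0 → 0: weight = 7, length = 1, mean = 7/1 ≈ 7.000
  cycle 1 → 1: weight = 1, length = 1, mean = 1/1 ≈ 1.000
  cycle 2 → 2: weight = 3, length = 1, mean = 3/1 ≈ 3.000
  cycle 0 → 1 → 0: weight = 9, length = 2, mean = 9/2 ≈ 4.500
  cycle 0 → 2 → 0: weight = 5, length = 2, mean = 5/2 ≈ 2.500
  cycle 1 → 0 → 1: weight = 9, length = 2, mean = 9/2 ≈ 4.500
Minimum mean = 1.000, attained e.g. along the cycle 1 → 1 with weight 1 and length 1. So λ(A) = 1/1 = 1.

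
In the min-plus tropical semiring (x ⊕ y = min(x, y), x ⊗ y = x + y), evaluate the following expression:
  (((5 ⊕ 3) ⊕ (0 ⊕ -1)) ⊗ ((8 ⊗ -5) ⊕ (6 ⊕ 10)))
(((5 ⊕ 3) ⊕ (0 ⊕ -1)) ⊗ ((8 ⊗ -5) ⊕ (6 ⊕ 10))) = 2

Expand innermost to outermost. Recall ⊕ takes the minimum of its arguments and ⊗ takes their sum. Working out the expression (((5 ⊕ 3) ⊕ (0 ⊕ -1)) ⊗ ((8 ⊗ -5) ⊕ (6 ⊕ 10))) gives 2.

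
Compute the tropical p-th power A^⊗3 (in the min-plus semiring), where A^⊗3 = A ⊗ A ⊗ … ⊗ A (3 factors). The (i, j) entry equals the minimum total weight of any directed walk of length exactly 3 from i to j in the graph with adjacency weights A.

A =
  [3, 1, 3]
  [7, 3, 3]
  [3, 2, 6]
A^⊗3 =
  [7, 6, 7]
  [9, 7, 8]
  [8, 7, 7]

Each entry (A^⊗3)_ij equals the minimum over all length-3 walks i = v_0 → v_1 → … → v_3 = j of Σ_t A[v_t][v_{t+1}]. For example, for (i, j) = (0, 2) we minimise over 9 possible intermediate vertex sequences; the minimum is 7, attained along the walk 0 → 0 → 1 → 2.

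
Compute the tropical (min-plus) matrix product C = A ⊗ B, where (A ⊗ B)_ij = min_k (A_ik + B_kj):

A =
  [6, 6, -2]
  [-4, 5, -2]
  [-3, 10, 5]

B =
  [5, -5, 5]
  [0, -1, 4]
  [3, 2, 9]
A ⊗ B =
  [1, 0, 7]
  [1, -9, 1]
  [2, -8, 2]

Apply the min-plus product entry-by-entry:
  C[0][0] = min over k of (A[0][0] + B[0][0] = 6 + 5 = 11, A[0][1] + B[1][0] = 6 + 0 = 6, A[0][2] + B[2][0] = -2 + 3 = 1) = 1 (attained at k = 2)
  C[0][1] = min over k of (A[0][0] + B[0][1] = 6 + -5 = 1, A[0][1] + B[1][1] = 6 + -1 = 5, A[0][2] + B[2][1] = -2 + 2 = 0) = 0 (attained at k = 2)
  C[0][2] = min over k of (A[0][0] + B[0][2] = 6 + 5 = 11, A[0][1] + B[1][2] = 6 + 4 = 10, A[0][2] + B[2][2] = -2 + 9 = 7) = 7 (attained at k = 2)
  C[1][0] = min over k of (A[1][0] + B[0][0] = -4 + 5 = 1, A[1][1] + B[1][0] = 5 + 0 = 5, A[1][2] + B[2][0] = -2 + 3 = 1) = 1 (attained at k = 0)
  C[1][1] = min over k of (A[1][0] + B[0][1] = -4 + -5 = -9, A[1][1] + B[1][1] = 5 + -1 = 4, A[1][2] + B[2][1] = -2 + 2 = 0) = -9 (attained at k = 0)
  C[1][2] = min over k of (A[1][0] + B[0][2] = -4 + 5 = 1, A[1][1] + B[1][2] = 5 + 4 = 9, A[1][2] + B[2][2] = -2 + 9 = 7) = 1 (attained at k = 0)
  C[2][0] = min over k of (A[2][0] + B[0][0] = -3 + 5 = 2, A[2][1] + B[1][0] = 10 + 0 = 10, A[2][2] + B[2][0] = 5 + 3 = 8) = 2 (attained at k = 0)
  C[2][1] = min over k of (A[2][0] + B[0][1] = -3 + -5 = -8, A[2][1] + B[1][1] = 10 + -1 = 9, A[2][2] + B[2][1] = 5 + 2 = 7) = -8 (attained at k = 0)
  C[2][2] = min over k of (A[2][0] + B[0][2] = -3 + 5 = 2, A[2][1] + B[1][2] = 10 + 4 = 14, A[2][2] + B[2][2] = 5 + 9 = 14) = 2 (attained at k = 0)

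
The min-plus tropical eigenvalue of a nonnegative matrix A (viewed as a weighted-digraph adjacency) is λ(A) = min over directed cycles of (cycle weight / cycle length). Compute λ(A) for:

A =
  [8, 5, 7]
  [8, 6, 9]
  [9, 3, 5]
λ(A) = 5

Enumerate directed cycles and compute their means (weight / length). Sample:
  cycle 0 → 0: weight = 8, length = 1, mean = 8/1 ≈ 8.000
  cycle 1 → 1: weight = 6, length = 1, mean = 6/1 ≈ 6.000
  cycle 2 → 2: weight = 5, length = 1, mean = 5/1 ≈ 5.000
  cycle 0 → 1 → 0: weight = 13, length = 2, mean = 13/2 ≈ 6.500
  cycle 0 → 2 → 0: weight = 16, length = 2, mean = 16/2 ≈ 8.000
  cycle 1 → 0 → 1: weight = 13, length = 2, mean = 13/2 ≈ 6.500
Minimum mean = 5.000, attained e.g. along the cycle 2 → 2 with weight 5 and length 1. So λ(A) = 5/1 = 5.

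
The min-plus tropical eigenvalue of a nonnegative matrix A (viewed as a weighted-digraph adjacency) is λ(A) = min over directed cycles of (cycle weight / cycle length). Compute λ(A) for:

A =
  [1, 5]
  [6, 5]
λ(A) = 1

Enumerate directed cycles and compute their means (weight / length). Sample:
  cycle 0 → 0: weight = 1, length = 1, mean = 1/1 ≈ 1.000
  cycle 1 → 1: weight = 5, length = 1, mean = 5/1 ≈ 5.000
  cycle 0 → 1 → 0: weight = 11, length = 2, mean = 11/2 ≈ 5.500
  cycle 1 → 0 → 1: weight = 11, length = 2, mean = 11/2 ≈ 5.500
Minimum mean = 1.000, attained e.g. along the cycle 0 → 0 with weight 1 and length 1. So λ(A) = 1/1 = 1.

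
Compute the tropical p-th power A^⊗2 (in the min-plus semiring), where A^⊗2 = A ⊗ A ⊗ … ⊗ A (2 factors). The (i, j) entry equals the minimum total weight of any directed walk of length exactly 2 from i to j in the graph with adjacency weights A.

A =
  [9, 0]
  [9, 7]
A^⊗2 =
  [9, 7]
  [16, 9]

Each entry (A^⊗2)_ij equals the minimum over all length-2 walks i = v_0 → v_1 → … → v_2 = j of Σ_t A[v_t][v_{t+1}]. For example, for (i, j) = (0, 1) we minimise over 2 possible intermediate vertex sequences; the minimum is 7, attained along the walk 0 → 1 → 1.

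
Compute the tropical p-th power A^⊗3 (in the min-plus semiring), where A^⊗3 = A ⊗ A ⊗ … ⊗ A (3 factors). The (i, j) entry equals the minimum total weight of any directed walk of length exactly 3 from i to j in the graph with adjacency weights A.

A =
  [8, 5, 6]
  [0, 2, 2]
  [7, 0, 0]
A^⊗3 =
  [6, 6, 6]
  [2, 2, 2]
  [0, 0, 0]

Each entry (A^⊗3)_ij equals the minimum over all length-3 walks i = v_0 → v_1 → … → v_3 = j of Σ_t A[v_t][v_{t+1}]. For example, for (i, j) = (0, 2) we minimise over 9 possible intermediate vertex sequences; the minimum is 6, attained along the walk 0 → 2 → 2 → 2.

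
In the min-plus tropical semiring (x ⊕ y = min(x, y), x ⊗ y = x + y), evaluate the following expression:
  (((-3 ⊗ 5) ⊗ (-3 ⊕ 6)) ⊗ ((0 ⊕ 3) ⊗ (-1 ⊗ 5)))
(((-3 ⊗ 5) ⊗ (-3 ⊕ 6)) ⊗ ((0 ⊕ 3) ⊗ (-1 ⊗ 5))) = 3

Expand innermost to outermost. Recall ⊕ takes the minimum of its arguments and ⊗ takes their sum. Working out the expression (((-3 ⊗ 5) ⊗ (-3 ⊕ 6)) ⊗ ((0 ⊕ 3) ⊗ (-1 ⊗ 5))) gives 3.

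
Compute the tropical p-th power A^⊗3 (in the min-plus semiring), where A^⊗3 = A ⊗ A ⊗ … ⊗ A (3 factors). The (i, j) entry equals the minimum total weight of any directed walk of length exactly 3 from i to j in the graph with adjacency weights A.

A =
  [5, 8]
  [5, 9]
A^⊗3 =
  [15, 18]
  [15, 18]

Each entry (A^⊗3)_ij equals the minimum over all length-3 walks i = v_0 → v_1 → … → v_3 = j of Σ_t A[v_t][v_{t+1}]. For example, for (i, j) = (0, 1) we minimise over 4 possible intermediate vertex sequences; the minimum is 18, attained along the walk 0 → 0 → 0 → 1.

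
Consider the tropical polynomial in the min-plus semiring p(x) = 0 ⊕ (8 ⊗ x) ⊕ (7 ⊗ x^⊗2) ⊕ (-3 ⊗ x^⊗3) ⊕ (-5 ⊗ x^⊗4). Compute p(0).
p(0) = -5

A tropical monomial a ⊗ x^⊗i evaluates to a + i · x. Evaluating each term at x = 0:
  Term 0 contributes 0 + 0 · 0 = 0
  Term 1 contributes 8 + 1 · 0 = 8
  Term 2 contributes 7 + 2 · 0 = 7
  Term 3 contributes -3 + 3 · 0 = -3
  Term 4 contributes -5 + 4 · 0 = -5
p(0) = ⊕ of these = min[0, 8, 7, -3, -5] = -5.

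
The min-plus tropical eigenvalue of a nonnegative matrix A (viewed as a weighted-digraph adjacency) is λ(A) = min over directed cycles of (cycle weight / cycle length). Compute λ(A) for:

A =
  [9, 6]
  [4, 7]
λ(A) = 5

Enumerate directed cycles and compute their means (weight / length). Sample:
  cycle 0 → 0: weight = 9, length = 1, mean = 9/1 ≈ 9.000
  cycle 1 → 1: weight = 7, length = 1, mean = 7/1 ≈ 7.000
  cycle 0 → 1 → 0: weight = 10, length = 2, mean = 10/2 ≈ 5.000
  cycle 1 → 0 → 1: weight = 10, length = 2, mean = 10/2 ≈ 5.000
Minimum mean = 5.000, attained e.g. along the cycle 0 → 1 → 0 with weight 10 and length 2. So λ(A) = 10/2 = 5.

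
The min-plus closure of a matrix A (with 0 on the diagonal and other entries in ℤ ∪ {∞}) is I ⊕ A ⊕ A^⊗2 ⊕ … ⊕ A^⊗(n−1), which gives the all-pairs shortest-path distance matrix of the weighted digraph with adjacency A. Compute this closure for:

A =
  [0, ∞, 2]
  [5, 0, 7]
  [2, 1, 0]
Closure =
  [0, 3, 2]
  [5, 0, 7]
  [2, 1, 0]

This is the Floyd-Warshall all-pairs shortest-path computation. For each intermediate vertex k = 0, 1, …, 2, update dist[i][j] ← min(dist[i][j], dist[i][k] + dist[k][j]). The final matrix gives, for each (i, j), the minimum total weight of any directed path from i to j (possibly empty when i = j).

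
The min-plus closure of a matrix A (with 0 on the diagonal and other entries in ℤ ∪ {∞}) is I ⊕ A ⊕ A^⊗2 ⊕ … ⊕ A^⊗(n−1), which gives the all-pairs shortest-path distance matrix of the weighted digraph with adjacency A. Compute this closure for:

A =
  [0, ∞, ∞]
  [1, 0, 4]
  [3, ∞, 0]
Closure =
  [0, ∞, ∞]
  [1, 0, 4]
  [3, ∞, 0]

This is the Floyd-Warshall all-pairs shortest-path computation. For each intermediate vertex k = 0, 1, …, 2, update dist[i][j] ← min(dist[i][j], dist[i][k] + dist[k][j]). The final matrix gives, for each (i, j), the minimum total weight of any directed path from i to j (possibly empty when i = j).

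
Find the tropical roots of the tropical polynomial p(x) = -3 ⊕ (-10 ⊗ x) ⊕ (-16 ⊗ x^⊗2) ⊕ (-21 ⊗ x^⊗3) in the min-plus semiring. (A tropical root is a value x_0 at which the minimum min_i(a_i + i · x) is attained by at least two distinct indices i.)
Roots: {5, 6, 7}

Each tropical root is a break point of the lower envelope of the lines y = a_i + i · x (there are 4 lines, with slopes 0, 1, ..., 3). Only the lines that attain the minimum somewhere contribute to roots; other lines are dominated. Here the surviving (envelope) indices are i = 3, i = 2, i = 1, i = 0.
Intersections between consecutive envelope lines give the roots: for adjacent envelope indices i < j the intersection is x = (a_i − a_j) / (j − i). Reading off the sorted break points: {5, 6, 7}.
Verification: at each break x_0, at least two indices attain the minimum of min_i(a_i + i · x_0).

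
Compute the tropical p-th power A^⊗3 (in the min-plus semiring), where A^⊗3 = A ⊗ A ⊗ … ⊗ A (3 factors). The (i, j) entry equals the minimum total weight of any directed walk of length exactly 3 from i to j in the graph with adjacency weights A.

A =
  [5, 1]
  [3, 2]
A^⊗3 =
  [6, 5]
  [7, 6]

Each entry (A^⊗3)_ij equals the minimum over all length-3 walks i = v_0 → v_1 → … → v_3 = j of Σ_t A[v_t][v_{t+1}]. For example, for (i, j) = (0, 1) we minimise over 4 possible intermediate vertex sequences; the minimum is 5, attained along the walk 0 → 1 → 0 → 1.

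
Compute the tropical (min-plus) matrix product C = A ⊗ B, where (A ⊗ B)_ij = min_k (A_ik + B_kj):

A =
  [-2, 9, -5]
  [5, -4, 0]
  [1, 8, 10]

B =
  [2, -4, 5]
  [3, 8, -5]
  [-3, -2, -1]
A ⊗ B =
  [-8, -7, -6]
  [-3, -2, -9]
  [3, -3, 3]

Apply the min-plus product entry-by-entry:
  C[0][0] = min over k of (A[0][0] + B[0][0] = -2 + 2 = 0, A[0][1] + B[1][0] = 9 + 3 = 12, A[0][2] + B[2][0] = -5 + -3 = -8) = -8 (attained at k = 2)
  C[0][1] = min over k of (A[0][0] + B[0][1] = -2 + -4 = -6, A[0][1] + B[1][1] = 9 + 8 = 17, A[0][2] + B[2][1] = -5 + -2 = -7) = -7 (attained at k = 2)
  C[0][2] = min over k of (A[0][0] + B[0][2] = -2 + 5 = 3, A[0][1] + B[1][2] = 9 + -5 = 4, A[0][2] + B[2][2] = -5 + -1 = -6) = -6 (attained at k = 2)
  C[1][0] = min over k of (A[1][0] + B[0][0] = 5 + 2 = 7, A[1][1] + B[1][0] = -4 + 3 = -1, A[1][2] + B[2][0] = 0 + -3 = -3) = -3 (attained at k = 2)
  C[1][1] = min over k of (A[1][0] + B[0][1] = 5 + -4 = 1, A[1][1] + B[1][1] = -4 + 8 = 4, A[1][2] + B[2][1] = 0 + -2 = -2) = -2 (attained at k = 2)
  C[1][2] = min over k of (A[1][0] + B[0][2] = 5 + 5 = 10, A[1][1] + B[1][2] = -4 + -5 = -9, A[1][2] + B[2][2] = 0 + -1 = -1) = -9 (attained at k = 1)
  C[2][0] = min over k of (A[2][0] + B[0][0] = 1 + 2 = 3, A[2][1] + B[1][0] = 8 + 3 = 11, A[2][2] + B[2][0] = 10 + -3 = 7) = 3 (attained at k = 0)
  C[2][1] = min over k of (A[2][0] + B[0][1] = 1 + -4 = -3, A[2][1] + B[1][1] = 8 + 8 = 16, A[2][2] + B[2][1] = 10 + -2 = 8) = -3 (attained at k = 0)
  C[2][2] = min over k of (A[2][0] + B[0][2] = 1 + 5 = 6, A[2][1] + B[1][2] = 8 + -5 = 3, A[2][2] + B[2][2] = 10 + -1 = 9) = 3 (attained at k = 1)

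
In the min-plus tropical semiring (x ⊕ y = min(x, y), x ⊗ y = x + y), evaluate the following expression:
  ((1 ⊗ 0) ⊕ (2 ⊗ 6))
((1 ⊗ 0) ⊕ (2 ⊗ 6)) = 1

Expand innermost to outermost. Recall ⊕ takes the minimum of its arguments and ⊗ takes their sum. Working out the expression ((1 ⊗ 0) ⊕ (2 ⊗ 6)) gives 1.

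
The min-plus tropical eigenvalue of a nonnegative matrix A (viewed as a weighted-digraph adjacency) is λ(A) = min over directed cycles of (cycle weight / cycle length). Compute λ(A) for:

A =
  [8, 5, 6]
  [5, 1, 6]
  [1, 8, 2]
λ(A) = 1

Enumerate directed cycles and compute their means (weight / length). Sample:
  cycle 0 → 0: weight = 8, length = 1, mean = 8/1 ≈ 8.000
  cycle 1 → 1: weight = 1, length = 1, mean = 1/1 ≈ 1.000
  cycle 2 → 2: weight = 2, length = 1, mean = 2/1 ≈ 2.000
  cycle 0 → 1 → 0: weight = 10, length = 2, mean = 10/2 ≈ 5.000
  cycle 0 → 2 → 0: weight = 7, length = 2, mean = 7/2 ≈ 3.500
  cycle 1 → 0 → 1: weight = 10, length = 2, mean = 10/2 ≈ 5.000
Minimum mean = 1.000, attained e.g. along the cycle 1 → 1 with weight 1 and length 1. So λ(A) = 1/1 = 1.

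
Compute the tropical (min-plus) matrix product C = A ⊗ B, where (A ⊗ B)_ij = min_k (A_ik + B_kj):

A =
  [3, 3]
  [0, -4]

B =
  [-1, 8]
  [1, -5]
A ⊗ B =
  [2, -2]
  [-3, -9]

Apply the min-plus product entry-by-entry:
  C[0][0] = min over k of (A[0][0] + B[0][0] = 3 + -1 = 2, A[0][1] + B[1][0] = 3 + 1 = 4) = 2 (attained at k = 0)
  C[0][1] = min over k of (A[0][0] + B[0][1] = 3 + 8 = 11, A[0][1] + B[1][1] = 3 + -5 = -2) = -2 (attained at k = 1)
  C[1][0] = min over k of (A[1][0] + B[0][0] = 0 + -1 = -1, A[1][1] + B[1][0] = -4 + 1 = -3) = -3 (attained at k = 1)
  C[1][1] = min over k of (A[1][0] + B[0][1] = 0 + 8 = 8, A[1][1] + B[1][1] = -4 + -5 = -9) = -9 (attained at k = 1)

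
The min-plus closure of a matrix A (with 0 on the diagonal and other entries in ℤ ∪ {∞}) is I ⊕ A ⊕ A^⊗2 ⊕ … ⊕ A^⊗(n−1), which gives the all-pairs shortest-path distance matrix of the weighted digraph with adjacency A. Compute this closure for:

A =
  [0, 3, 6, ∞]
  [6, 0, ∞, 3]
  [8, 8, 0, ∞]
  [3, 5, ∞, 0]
Closure =
  [0, 3, 6, 6]
  [6, 0, 12, 3]
  [8, 8, 0, 11]
  [3, 5, 9, 0]

This is the Floyd-Warshall all-pairs shortest-path computation. For each intermediate vertex k = 0, 1, …, 3, update dist[i][j] ← min(dist[i][j], dist[i][k] + dist[k][j]). The final matrix gives, for each (i, j), the minimum total weight of any directed path from i to j (possibly empty when i = j).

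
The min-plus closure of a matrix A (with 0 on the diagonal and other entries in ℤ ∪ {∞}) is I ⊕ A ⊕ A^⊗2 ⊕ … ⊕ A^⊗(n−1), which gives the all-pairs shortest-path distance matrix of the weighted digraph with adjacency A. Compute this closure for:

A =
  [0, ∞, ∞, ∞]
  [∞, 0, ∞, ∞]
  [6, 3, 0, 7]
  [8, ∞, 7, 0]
Closure =
  [0, ∞, ∞, ∞]
  [∞, 0, ∞, ∞]
  [6, 3, 0, 7]
  [8, 10, 7, 0]

This is the Floyd-Warshall all-pairs shortest-path computation. For each intermediate vertex k = 0, 1, …, 3, update dist[i][j] ← min(dist[i][j], dist[i][k] + dist[k][j]). The final matrix gives, for each (i, j), the minimum total weight of any directed path from i to j (possibly empty when i = j).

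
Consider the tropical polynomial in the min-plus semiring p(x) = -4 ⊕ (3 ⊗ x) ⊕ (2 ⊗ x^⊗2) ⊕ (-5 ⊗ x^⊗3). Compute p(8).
p(8) = -4

A tropical monomial a ⊗ x^⊗i evaluates to a + i · x. Evaluating each term at x = 8:
  Term 0 contributes -4 + 0 · 8 = -4
  Term 1 contributes 3 + 1 · 8 = 11
  Term 2 contributes 2 + 2 · 8 = 18
  Term 3 contributes -5 + 3 · 8 = 19
p(8) = ⊕ of these = min[-4, 11, 18, 19] = -4.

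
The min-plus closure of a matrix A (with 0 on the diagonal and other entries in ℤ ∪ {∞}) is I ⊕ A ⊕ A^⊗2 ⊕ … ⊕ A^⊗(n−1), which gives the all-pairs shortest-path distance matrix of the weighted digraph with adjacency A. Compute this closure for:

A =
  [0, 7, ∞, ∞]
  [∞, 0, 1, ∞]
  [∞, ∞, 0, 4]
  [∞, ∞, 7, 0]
Closure =
  [0, 7, 8, 12]
  [∞, 0, 1, 5]
  [∞, ∞, 0, 4]
  [∞, ∞, 7, 0]

This is the Floyd-Warshall all-pairs shortest-path computation. For each intermediate vertex k = 0, 1, …, 3, update dist[i][j] ← min(dist[i][j], dist[i][k] + dist[k][j]). The final matrix gives, for each (i, j), the minimum total weight of any directed path from i to j (possibly empty when i = j).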